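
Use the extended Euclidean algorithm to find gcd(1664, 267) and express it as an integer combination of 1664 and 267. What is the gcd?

1

Repeated division:
1664 = 6·267 + 62
267 = 4·62 + 19
62 = 3·19 + 5
19 = 3·5 + 4
5 = 1·4 + 1
4 = 4·1 + 0
gcd(1664, 267) = 1.
Back-substituting:
1 = 5 − 4
1 = −19 + 4·5
1 = 4·62 − 13·19
1 = −13·267 + 56·62
1 = 56·1664 − 349·267
So 1 = (56)·1664 + (-349)·267.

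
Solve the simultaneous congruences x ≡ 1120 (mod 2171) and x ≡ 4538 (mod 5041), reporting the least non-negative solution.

3956682

Write x = 1120 + 2171·k. Then 2171·k ≡ 4538 − 1120 ≡ 3418 (mod 5041).
Need 2171⁻¹ mod 5041. Extended Euclid on (5041, 2171):
5041 = 2*2171 + 699
2171 = 3*699 + 74
699 = 9*74 + 33
74 = 2*33 + 8
33 = 4*8 + 1
8 = 8*1 + 0
Back-substitute:
1 = 33 − 4·8
1 = −4·74 + 9·33
1 = 9·699 − 85·74
1 = −85·2171 + 264·699
1 = 264·5041 − 613·2171
2171⁻¹ ≡ 4428 (mod 5041), so k ≡ 4428·3418 ≡ 1822 (mod 5041).
x = 1120 + 2171·1822 = 3956682.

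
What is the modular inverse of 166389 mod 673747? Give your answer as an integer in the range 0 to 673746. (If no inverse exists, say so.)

18096

gcd(673747, 166389) by repeated division:
673747 = 4×166389 + 8191
166389 = 20×8191 + 2569
8191 = 3×2569 + 484
2569 = 5×484 + 149
484 = 3×149 + 37
149 = 4×37 + 1
37 = 37×1 + 0
Since gcd(166389, 673747) = 1, back-substitute to write 1 as a combination:
1 = 149 − 4·37
1 = −4·484 + 13·149
1 = 13·2569 − 69·484
1 = −69·8191 + 220·2569
1 = 220·166389 − 4469·8191
1 = −4469·673747 + 18096·166389
So 166389·18096 ≡ 1 (mod 673747).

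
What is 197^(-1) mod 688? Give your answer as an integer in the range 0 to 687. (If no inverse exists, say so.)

461

Run Euclid on (688, 197):
688 = 3×197 + 97
197 = 2×97 + 3
97 = 32×3 + 1
3 = 3×1 + 0
The gcd is 1. Working backward:
1 = 97 − 32·3
1 = −32·197 + 65·97
1 = 65·688 − 227·197
So 197·(-227) ≡ 1 (mod 688), and -227 ≡ 461 (mod 688).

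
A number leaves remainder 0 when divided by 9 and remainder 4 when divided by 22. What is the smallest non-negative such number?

Write x = 0 + 9·k. Then 9·k ≡ 4 − 0 ≡ 4 (mod 22).
Need 9⁻¹ mod 22. Extended Euclid on (22, 9):
22 = 2×9 + 4
9 = 2×4 + 1
4 = 4×1 + 0
Back-substitute:
1 = 9 − 2·4
1 = −2·22 + 5·9
9⁻¹ ≡ 5 (mod 22), so k ≡ 5·4 ≡ 20 (mod 22).
x = 0 + 9·20 = 180.

180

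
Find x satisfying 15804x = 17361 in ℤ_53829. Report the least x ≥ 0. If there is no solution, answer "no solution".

First find gcd(15804, 53829):
53829 = 3*15804 + 6417
15804 = 2*6417 + 2970
6417 = 2*2970 + 477
2970 = 6*477 + 108
477 = 4*108 + 45
108 = 2*45 + 18
45 = 2*18 + 9
18 = 2*9 + 0
gcd = 9 and 9 | 17361, so solutions exist. Divide through by 9: 1756x ≡ 1929 (mod 5981).
Now find 1756⁻¹ mod 5981:
5981 = 3×1756 + 713
1756 = 2×713 + 330
713 = 2×330 + 53
330 = 6×53 + 12
53 = 4×12 + 5
12 = 2×5 + 2
5 = 2×2 + 1
2 = 2×1 + 0
Back-substitute:
1 = 5 − 2·2
1 = −2·12 + 5·5
1 = 5·53 − 22·12
1 = −22·330 + 137·53
1 = 137·713 − 296·330
1 = −296·1756 + 729·713
1 = 729·5981 − 2483·1756
So 1756·(-2483) ≡ 1 (mod 5981), i.e. 1756⁻¹ ≡ 3498.
Then x ≡ 3498·1929 ≡ 1074 (mod 5981); the smallest non-negative solution is x = 1074.

1074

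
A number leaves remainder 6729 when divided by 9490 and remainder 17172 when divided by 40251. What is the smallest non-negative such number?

Write x = 6729 + 9490·k. Then 9490·k ≡ 17172 − 6729 ≡ 10443 (mod 40251).
Need 9490⁻¹ mod 40251. Extended Euclid on (40251, 9490):
40251 = 4×9490 + 2291
9490 = 4×2291 + 326
2291 = 7×326 + 9
326 = 36×9 + 2
9 = 4×2 + 1
2 = 2×1 + 0
Back-substitute:
1 = 9 − 4·2
1 = −4·326 + 145·9
1 = 145·2291 − 1019·326
1 = −1019·9490 + 4221·2291
1 = 4221·40251 − 17903·9490
9490⁻¹ ≡ 22348 (mod 40251), so k ≡ 22348·10443 ≡ 4866 (mod 40251).
x = 6729 + 9490·4866 = 46185069.

46185069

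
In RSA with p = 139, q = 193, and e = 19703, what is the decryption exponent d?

φ(n) = (p−1)(q−1) = 138·192 = 26496.
Need d with 19703·d ≡ 1 (mod 26496). Apply the extended Euclidean algorithm:
26496 = 1·19703 + 6793
19703 = 2·6793 + 6117
6793 = 1·6117 + 676
6117 = 9·676 + 33
676 = 20·33 + 16
33 = 2·16 + 1
16 = 16·1 + 0
Back-substitute:
1 = 33 − 2·16
1 = −2·676 + 41·33
1 = 41·6117 − 371·676
1 = −371·6793 + 412·6117
1 = 412·19703 − 1195·6793
1 = −1195·26496 + 1607·19703
So 19703·1607 ≡ 1 (mod 26496), hence d = 1607.

1607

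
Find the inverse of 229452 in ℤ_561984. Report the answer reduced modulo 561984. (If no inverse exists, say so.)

no inverse exists

Euclidean algorithm on 561984, 229452:
561984 = 2*229452 + 103080
229452 = 2*103080 + 23292
103080 = 4*23292 + 9912
23292 = 2*9912 + 3468
9912 = 2*3468 + 2976
3468 = 1*2976 + 492
2976 = 6*492 + 24
492 = 20*24 + 12
24 = 2*12 + 0
The gcd is 12, not 1, hence no inverse exists.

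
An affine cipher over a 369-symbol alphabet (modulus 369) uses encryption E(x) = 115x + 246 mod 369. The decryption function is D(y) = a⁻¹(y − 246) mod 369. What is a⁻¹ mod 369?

292

Extended Euclidean algorithm:
369 = 3*115 + 24
115 = 4*24 + 19
24 = 1*19 + 5
19 = 3*5 + 4
5 = 1*4 + 1
4 = 4*1 + 0
Since gcd(115, 369) = 1, back-substitute to write 1 as a combination:
1 = 5 − 4
1 = −19 + 4·5
1 = 4·24 − 5·19
1 = −5·115 + 24·24
1 = 24·369 − 77·115
Hence 115⁻¹ ≡ -77 ≡ 292 (mod 369).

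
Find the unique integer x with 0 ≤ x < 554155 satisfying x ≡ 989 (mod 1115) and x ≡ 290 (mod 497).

411309

Write x = 989 + 1115·k. Then 1115·k ≡ 290 − 989 ≡ 295 (mod 497).
Need 1115⁻¹ mod 497. Extended Euclid on (497, 121):
497 = 4*121 + 13
121 = 9*13 + 4
13 = 3*4 + 1
4 = 4*1 + 0
Back-substitute:
1 = 13 − 3·4
1 = −3·121 + 28·13
1 = 28·497 − 115·121
1115⁻¹ ≡ 382 (mod 497), so k ≡ 382·295 ≡ 368 (mod 497).
x = 989 + 1115·368 = 411309.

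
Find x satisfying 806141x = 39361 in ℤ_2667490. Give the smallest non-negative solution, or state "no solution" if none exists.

29741

First find gcd(806141, 2667490):
2667490 = 3*806141 + 249067
806141 = 3*249067 + 58940
249067 = 4*58940 + 13307
58940 = 4*13307 + 5712
13307 = 2*5712 + 1883
5712 = 3*1883 + 63
1883 = 29*63 + 56
63 = 1*56 + 7
56 = 8*7 + 0
gcd = 7 and 7 | 39361, so solutions exist. Divide through by 7: 115163x ≡ 5623 (mod 381070).
Now find 115163⁻¹ mod 381070:
381070 = 3·115163 + 35581
115163 = 3·35581 + 8420
35581 = 4·8420 + 1901
8420 = 4·1901 + 816
1901 = 2·816 + 269
816 = 3·269 + 9
269 = 29·9 + 8
9 = 1·8 + 1
8 = 8·1 + 0
Back-substitute:
1 = 9 − 8
1 = −269 + 30·9
1 = 30·816 − 91·269
1 = −91·1901 + 212·816
1 = 212·8420 − 939·1901
1 = −939·35581 + 3968·8420
1 = 3968·115163 − 12843·35581
1 = −12843·381070 + 42497·115163
So 115163⁻¹ ≡ 42497 (mod 381070).
Then x ≡ 42497·5623 ≡ 29741 (mod 381070); the smallest non-negative solution is x = 29741.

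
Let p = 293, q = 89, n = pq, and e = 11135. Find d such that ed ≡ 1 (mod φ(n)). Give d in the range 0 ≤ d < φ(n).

φ(n) = (p−1)(q−1) = 292·88 = 25696.
Need d with 11135·d ≡ 1 (mod 25696). Apply the extended Euclidean algorithm:
25696 = 2·11135 + 3426
11135 = 3·3426 + 857
3426 = 3·857 + 855
857 = 1·855 + 2
855 = 427·2 + 1
2 = 2·1 + 0
Back-substitute:
1 = 855 − 427·2
1 = −427·857 + 428·855
1 = 428·3426 − 1711·857
1 = −1711·11135 + 5561·3426
1 = 5561·25696 − 12833·11135
So 11135·(-12833) ≡ 1 (mod 25696), hence d ≡ -12833 ≡ 12863 (mod 25696).

12863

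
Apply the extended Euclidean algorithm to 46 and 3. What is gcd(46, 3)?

1

Apply Euclid's algorithm to 46 and 3:
46 = 15*3 + 1
3 = 3*1 + 0
gcd(46, 3) = 1.
Back-substituting:
1 = 46 − 15·3
So 1 = (1)·46 + (-15)·3.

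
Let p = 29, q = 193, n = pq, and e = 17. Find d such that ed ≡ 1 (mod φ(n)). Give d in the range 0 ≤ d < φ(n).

φ(n) = (p−1)(q−1) = 28·192 = 5376.
Need d with 17·d ≡ 1 (mod 5376). Apply the extended Euclidean algorithm:
5376 = 316×17 + 4
17 = 4×4 + 1
4 = 4×1 + 0
Back-substitute:
1 = 17 − 4·4
1 = −4·5376 + 1265·17
So 17·1265 ≡ 1 (mod 5376), hence d = 1265.

1265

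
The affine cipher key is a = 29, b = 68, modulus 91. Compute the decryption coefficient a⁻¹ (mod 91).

22

Apply the Euclidean algorithm to 91 and 29:
91 = 3×29 + 4
29 = 7×4 + 1
4 = 4×1 + 0
Since gcd(29, 91) = 1, back-substitute to write 1 as a combination:
1 = 29 − 7·4
1 = −7·91 + 22·29
So 29·22 ≡ 1 (mod 91).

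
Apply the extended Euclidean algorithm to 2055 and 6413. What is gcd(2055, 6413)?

Repeated division:
6413 = 3·2055 + 248
2055 = 8·248 + 71
248 = 3·71 + 35
71 = 2·35 + 1
35 = 35·1 + 0
gcd(2055, 6413) = 1.
Working backward:
1 = 71 − 2·35
1 = −2·248 + 7·71
1 = 7·2055 − 58·248
1 = −58·6413 + 181·2055
So 1 = (-58)·6413 + (181)·2055.

1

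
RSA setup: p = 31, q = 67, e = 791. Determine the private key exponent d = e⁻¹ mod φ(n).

φ(n) = (p−1)(q−1) = 30·66 = 1980.
Need d with 791·d ≡ 1 (mod 1980). Apply the extended Euclidean algorithm:
1980 = 2*791 + 398
791 = 1*398 + 393
398 = 1*393 + 5
393 = 78*5 + 3
5 = 1*3 + 2
3 = 1*2 + 1
2 = 2*1 + 0
Back-substitute:
1 = 3 − 2
1 = −5 + 2·3
1 = 2·393 − 157·5
1 = −157·398 + 159·393
1 = 159·791 − 316·398
1 = −316·1980 + 791·791
So 791·791 ≡ 1 (mod 1980), hence d = 791.

791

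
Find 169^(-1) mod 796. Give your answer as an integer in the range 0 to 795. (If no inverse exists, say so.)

325

Apply the Euclidean algorithm to 796 and 169:
796 = 4×169 + 120
169 = 1×120 + 49
120 = 2×49 + 22
49 = 2×22 + 5
22 = 4×5 + 2
5 = 2×2 + 1
2 = 2×1 + 0
Since gcd(169, 796) = 1, back-substitute to write 1 as a combination:
1 = 5 − 2·2
1 = −2·22 + 9·5
1 = 9·49 − 20·22
1 = −20·120 + 49·49
1 = 49·169 − 69·120
1 = −69·796 + 325·169
So 169·325 ≡ 1 (mod 796).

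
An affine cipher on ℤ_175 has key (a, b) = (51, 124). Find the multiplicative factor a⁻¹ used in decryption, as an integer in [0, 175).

151

Run Euclid on (175, 51):
175 = 3*51 + 22
51 = 2*22 + 7
22 = 3*7 + 1
7 = 7*1 + 0
gcd = 1, so the inverse exists. Back-substitute:
1 = 22 − 3·7
1 = −3·51 + 7·22
1 = 7·175 − 24·51
So 51·(-24) ≡ 1 (mod 175), and -24 ≡ 151 (mod 175).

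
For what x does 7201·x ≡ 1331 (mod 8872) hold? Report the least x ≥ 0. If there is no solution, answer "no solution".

1523

First find gcd(7201, 8872):
8872 = 1·7201 + 1671
7201 = 4·1671 + 517
1671 = 3·517 + 120
517 = 4·120 + 37
120 = 3·37 + 9
37 = 4·9 + 1
9 = 9·1 + 0
gcd = 1, so a unique solution mod 8872 exists.
Back-substitute for the Bézout coefficients:
1 = 37 − 4·9
1 = −4·120 + 13·37
1 = 13·517 − 56·120
1 = −56·1671 + 181·517
1 = 181·7201 − 780·1671
1 = −780·8872 + 961·7201
So 7201·(961) ≡ 1 (mod 8872), giving 7201⁻¹ ≡ 961.
x ≡ 7201⁻¹·1331 ≡ 961·1331 ≡ 1523 (mod 8872).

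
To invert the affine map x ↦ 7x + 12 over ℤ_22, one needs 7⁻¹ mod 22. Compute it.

Extended Euclidean algorithm:
22 = 3×7 + 1
7 = 7×1 + 0
The gcd is 1. Working backward:
1 = 22 − 3·7
Thus 7·(-3) ≡ 1 (mod 22); reducing, -3 mod 22 = 19.

19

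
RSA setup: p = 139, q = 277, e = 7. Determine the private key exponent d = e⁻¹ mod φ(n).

φ(n) = (p−1)(q−1) = 138·276 = 38088.
Need d with 7·d ≡ 1 (mod 38088). Apply the extended Euclidean algorithm:
38088 = 5441*7 + 1
7 = 7*1 + 0
Back-substitute:
1 = 38088 − 5441·7
So 7·(-5441) ≡ 1 (mod 38088), hence d ≡ -5441 ≡ 32647 (mod 38088).

32647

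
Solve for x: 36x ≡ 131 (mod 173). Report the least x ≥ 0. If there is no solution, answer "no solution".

143

First find gcd(36, 173):
173 = 4·36 + 29
36 = 1·29 + 7
29 = 4·7 + 1
7 = 7·1 + 0
gcd = 1, so a unique solution mod 173 exists.
Back-substitute for the Bézout coefficients:
1 = 29 − 4·7
1 = −4·36 + 5·29
1 = 5·173 − 24·36
So 36·(-24) ≡ 1 (mod 173), giving 36⁻¹ ≡ 149.
x ≡ 36⁻¹·131 ≡ 149·131 ≡ 143 (mod 173).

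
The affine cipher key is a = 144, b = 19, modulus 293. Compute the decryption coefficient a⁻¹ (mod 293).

Apply the Euclidean algorithm to 293 and 144:
293 = 2×144 + 5
144 = 28×5 + 4
5 = 1×4 + 1
4 = 4×1 + 0
gcd = 1, so the inverse exists. Back-substitute:
1 = 5 − 4
1 = −144 + 29·5
1 = 29·293 − 59·144
Thus 144·(-59) ≡ 1 (mod 293); reducing, -59 mod 293 = 234.

234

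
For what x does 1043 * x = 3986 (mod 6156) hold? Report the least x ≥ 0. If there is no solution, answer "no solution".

First find gcd(1043, 6156):
6156 = 5·1043 + 941
1043 = 1·941 + 102
941 = 9·102 + 23
102 = 4·23 + 10
23 = 2·10 + 3
10 = 3·3 + 1
3 = 3·1 + 0
gcd = 1, so a unique solution mod 6156 exists.
Back-substitute for the Bézout coefficients:
1 = 10 − 3·3
1 = −3·23 + 7·10
1 = 7·102 − 31·23
1 = −31·941 + 286·102
1 = 286·1043 − 317·941
1 = −317·6156 + 1871·1043
So 1043·(1871) ≡ 1 (mod 6156), giving 1043⁻¹ ≡ 1871.
x ≡ 1043⁻¹·3986 ≡ 1871·3986 ≡ 2890 (mod 6156).

2890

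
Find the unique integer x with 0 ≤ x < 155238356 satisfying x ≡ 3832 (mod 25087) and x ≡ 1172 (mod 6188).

25291528

Write x = 3832 + 25087·k. Then 25087·k ≡ 1172 − 3832 ≡ 3528 (mod 6188).
Need 25087⁻¹ mod 6188. Extended Euclid on (6188, 335):
6188 = 18*335 + 158
335 = 2*158 + 19
158 = 8*19 + 6
19 = 3*6 + 1
6 = 6*1 + 0
Back-substitute:
1 = 19 − 3·6
1 = −3·158 + 25·19
1 = 25·335 − 53·158
1 = −53·6188 + 979·335
25087⁻¹ ≡ 979 (mod 6188), so k ≡ 979·3528 ≡ 1008 (mod 6188).
x = 3832 + 25087·1008 = 25291528.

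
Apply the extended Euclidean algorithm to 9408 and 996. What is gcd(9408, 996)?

12

Euclidean algorithm:
9408 = 9*996 + 444
996 = 2*444 + 108
444 = 4*108 + 12
108 = 9*12 + 0
gcd(9408, 996) = 12.
Working backward:
12 = 444 − 4·108
12 = −4·996 + 9·444
12 = 9·9408 − 85·996
So 12 = (9)·9408 + (-85)·996.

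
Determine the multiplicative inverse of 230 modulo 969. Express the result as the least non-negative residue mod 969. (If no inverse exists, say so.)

Extended Euclidean algorithm:
969 = 4×230 + 49
230 = 4×49 + 34
49 = 1×34 + 15
34 = 2×15 + 4
15 = 3×4 + 3
4 = 1×3 + 1
3 = 3×1 + 0
The gcd is 1. Working backward:
1 = 4 − 3
1 = −15 + 4·4
1 = 4·34 − 9·15
1 = −9·49 + 13·34
1 = 13·230 − 61·49
1 = −61·969 + 257·230
So 230·257 ≡ 1 (mod 969).

257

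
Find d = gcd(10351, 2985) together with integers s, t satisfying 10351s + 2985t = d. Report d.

1

Apply Euclid's algorithm to 10351 and 2985:
10351 = 3×2985 + 1396
2985 = 2×1396 + 193
1396 = 7×193 + 45
193 = 4×45 + 13
45 = 3×13 + 6
13 = 2×6 + 1
6 = 6×1 + 0
gcd(10351, 2985) = 1.
Express as a combination:
1 = 13 − 2·6
1 = −2·45 + 7·13
1 = 7·193 − 30·45
1 = −30·1396 + 217·193
1 = 217·2985 − 464·1396
1 = −464·10351 + 1609·2985
So 1 = (-464)·10351 + (1609)·2985.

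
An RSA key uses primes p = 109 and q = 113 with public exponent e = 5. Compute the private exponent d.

φ(n) = (p−1)(q−1) = 108·112 = 12096.
Need d with 5·d ≡ 1 (mod 12096). Apply the extended Euclidean algorithm:
12096 = 2419*5 + 1
5 = 5*1 + 0
Back-substitute:
1 = 12096 − 2419·5
So 5·(-2419) ≡ 1 (mod 12096), hence d ≡ -2419 ≡ 9677 (mod 12096).

9677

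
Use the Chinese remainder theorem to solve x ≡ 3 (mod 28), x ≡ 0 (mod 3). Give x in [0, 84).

Write x = 3 + 28·k. Then 28·k ≡ 0 − 3 ≡ 0 (mod 3).
Need 28⁻¹ mod 3. Extended Euclid on (3, 1):
3 = 3*1 + 0
28⁻¹ ≡ 1 (mod 3), so k ≡ 1·0 ≡ 0 (mod 3).
x = 3 + 28·0 = 3.

3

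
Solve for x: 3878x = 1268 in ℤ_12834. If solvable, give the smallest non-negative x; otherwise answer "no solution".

First find gcd(3878, 12834):
12834 = 3*3878 + 1200
3878 = 3*1200 + 278
1200 = 4*278 + 88
278 = 3*88 + 14
88 = 6*14 + 4
14 = 3*4 + 2
4 = 2*2 + 0
gcd = 2 and 2 | 1268, so solutions exist. Divide through by 2: 1939x ≡ 634 (mod 6417).
Now find 1939⁻¹ mod 6417:
6417 = 3×1939 + 600
1939 = 3×600 + 139
600 = 4×139 + 44
139 = 3×44 + 7
44 = 6×7 + 2
7 = 3×2 + 1
2 = 2×1 + 0
Back-substitute:
1 = 7 − 3·2
1 = −3·44 + 19·7
1 = 19·139 − 60·44
1 = −60·600 + 259·139
1 = 259·1939 − 837·600
1 = −837·6417 + 2770·1939
So 1939⁻¹ ≡ 2770 (mod 6417).
Then x ≡ 2770·634 ≡ 4339 (mod 6417); the smallest non-negative solution is x = 4339.

4339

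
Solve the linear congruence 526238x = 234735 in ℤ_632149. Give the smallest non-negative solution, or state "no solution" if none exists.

First find gcd(526238, 632149):
632149 = 1·526238 + 105911
526238 = 4·105911 + 102594
105911 = 1·102594 + 3317
102594 = 30·3317 + 3084
3317 = 1·3084 + 233
3084 = 13·233 + 55
233 = 4·55 + 13
55 = 4·13 + 3
13 = 4·3 + 1
3 = 3·1 + 0
gcd = 1, so a unique solution mod 632149 exists.
Back-substitute for the Bézout coefficients:
1 = 13 − 4·3
1 = −4·55 + 17·13
1 = 17·233 − 72·55
1 = −72·3084 + 953·233
1 = 953·3317 − 1025·3084
1 = −1025·102594 + 31703·3317
1 = 31703·105911 − 32728·102594
1 = −32728·526238 + 162615·105911
1 = 162615·632149 − 195343·526238
So 526238·(-195343) ≡ 1 (mod 632149), giving 526238⁻¹ ≡ 436806.
x ≡ 526238⁻¹·234735 ≡ 436806·234735 ≡ 352908 (mod 632149).

352908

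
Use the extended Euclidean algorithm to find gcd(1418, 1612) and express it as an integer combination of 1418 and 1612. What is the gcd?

Repeated division:
1612 = 1·1418 + 194
1418 = 7·194 + 60
194 = 3·60 + 14
60 = 4·14 + 4
14 = 3·4 + 2
4 = 2·2 + 0
gcd(1418, 1612) = 2.
Back-substituting:
2 = 14 − 3·4
2 = −3·60 + 13·14
2 = 13·194 − 42·60
2 = −42·1418 + 307·194
2 = 307·1612 − 349·1418
So 2 = (307)·1612 + (-349)·1418.

2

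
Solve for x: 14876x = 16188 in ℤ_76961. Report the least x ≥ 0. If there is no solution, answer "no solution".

75886

First find gcd(14876, 76961):
76961 = 5·14876 + 2581
14876 = 5·2581 + 1971
2581 = 1·1971 + 610
1971 = 3·610 + 141
610 = 4·141 + 46
141 = 3·46 + 3
46 = 15·3 + 1
3 = 3·1 + 0
gcd = 1, so a unique solution mod 76961 exists.
Back-substitute for the Bézout coefficients:
1 = 46 − 15·3
1 = −15·141 + 46·46
1 = 46·610 − 199·141
1 = −199·1971 + 643·610
1 = 643·2581 − 842·1971
1 = −842·14876 + 4853·2581
1 = 4853·76961 − 25107·14876
So 14876·(-25107) ≡ 1 (mod 76961), giving 14876⁻¹ ≡ 51854.
x ≡ 14876⁻¹·16188 ≡ 51854·16188 ≡ 75886 (mod 76961).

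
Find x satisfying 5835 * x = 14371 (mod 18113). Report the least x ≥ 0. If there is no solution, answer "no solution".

11637

First find gcd(5835, 18113):
18113 = 3*5835 + 608
5835 = 9*608 + 363
608 = 1*363 + 245
363 = 1*245 + 118
245 = 2*118 + 9
118 = 13*9 + 1
9 = 9*1 + 0
gcd = 1, so a unique solution mod 18113 exists.
Back-substitute for the Bézout coefficients:
1 = 118 − 13·9
1 = −13·245 + 27·118
1 = 27·363 − 40·245
1 = −40·608 + 67·363
1 = 67·5835 − 643·608
1 = −643·18113 + 1996·5835
So 5835·(1996) ≡ 1 (mod 18113), giving 5835⁻¹ ≡ 1996.
x ≡ 5835⁻¹·14371 ≡ 1996·14371 ≡ 11637 (mod 18113).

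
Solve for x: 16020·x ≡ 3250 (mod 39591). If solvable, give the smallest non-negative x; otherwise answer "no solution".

gcd(16020, 39591):
39591 = 2×16020 + 7551
16020 = 2×7551 + 918
7551 = 8×918 + 207
918 = 4×207 + 90
207 = 2×90 + 27
90 = 3×27 + 9
27 = 3×9 + 0
gcd = 9, but 9 ∤ 3250, so the congruence has no solution.

no solution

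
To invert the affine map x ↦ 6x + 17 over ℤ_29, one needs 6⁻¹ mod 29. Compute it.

gcd(29, 6) by repeated division:
29 = 4·6 + 5
6 = 1·5 + 1
5 = 5·1 + 0
gcd = 1, so the inverse exists. Back-substitute:
1 = 6 − 5
1 = −29 + 5·6
So 6·5 ≡ 1 (mod 29).

5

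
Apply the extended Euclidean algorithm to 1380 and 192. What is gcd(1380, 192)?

12

Euclidean algorithm:
1380 = 7·192 + 36
192 = 5·36 + 12
36 = 3·12 + 0
gcd(1380, 192) = 12.
Working backward:
12 = 192 − 5·36
12 = −5·1380 + 36·192
So 12 = (-5)·1380 + (36)·192.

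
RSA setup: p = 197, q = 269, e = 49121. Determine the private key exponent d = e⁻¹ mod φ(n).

48689

φ(n) = (p−1)(q−1) = 196·268 = 52528.
Need d with 49121·d ≡ 1 (mod 52528). Apply the extended Euclidean algorithm:
52528 = 1·49121 + 3407
49121 = 14·3407 + 1423
3407 = 2·1423 + 561
1423 = 2·561 + 301
561 = 1·301 + 260
301 = 1·260 + 41
260 = 6·41 + 14
41 = 2·14 + 13
14 = 1·13 + 1
13 = 13·1 + 0
Back-substitute:
1 = 14 − 13
1 = −41 + 3·14
1 = 3·260 − 19·41
1 = −19·301 + 22·260
1 = 22·561 − 41·301
1 = −41·1423 + 104·561
1 = 104·3407 − 249·1423
1 = −249·49121 + 3590·3407
1 = 3590·52528 − 3839·49121
So 49121·(-3839) ≡ 1 (mod 52528), hence d ≡ -3839 ≡ 48689 (mod 52528).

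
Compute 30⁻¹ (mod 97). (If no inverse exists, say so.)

55

Apply the Euclidean algorithm to 97 and 30:
97 = 3×30 + 7
30 = 4×7 + 2
7 = 3×2 + 1
2 = 2×1 + 0
Since gcd(30, 97) = 1, back-substitute to write 1 as a combination:
1 = 7 − 3·2
1 = −3·30 + 13·7
1 = 13·97 − 42·30
Hence 30⁻¹ ≡ -42 ≡ 55 (mod 97).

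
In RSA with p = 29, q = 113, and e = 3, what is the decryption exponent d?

φ(n) = (p−1)(q−1) = 28·112 = 3136.
Need d with 3·d ≡ 1 (mod 3136). Apply the extended Euclidean algorithm:
3136 = 1045·3 + 1
3 = 3·1 + 0
Back-substitute:
1 = 3136 − 1045·3
So 3·(-1045) ≡ 1 (mod 3136), hence d ≡ -1045 ≡ 2091 (mod 3136).

2091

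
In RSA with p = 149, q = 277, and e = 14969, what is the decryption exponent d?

φ(n) = (p−1)(q−1) = 148·276 = 40848.
Need d with 14969·d ≡ 1 (mod 40848). Apply the extended Euclidean algorithm:
40848 = 2·14969 + 10910
14969 = 1·10910 + 4059
10910 = 2·4059 + 2792
4059 = 1·2792 + 1267
2792 = 2·1267 + 258
1267 = 4·258 + 235
258 = 1·235 + 23
235 = 10·23 + 5
23 = 4·5 + 3
5 = 1·3 + 2
3 = 1·2 + 1
2 = 2·1 + 0
Back-substitute:
1 = 3 − 2
1 = −5 + 2·3
1 = 2·23 − 9·5
1 = −9·235 + 92·23
1 = 92·258 − 101·235
1 = −101·1267 + 496·258
1 = 496·2792 − 1093·1267
1 = −1093·4059 + 1589·2792
1 = 1589·10910 − 4271·4059
1 = −4271·14969 + 5860·10910
1 = 5860·40848 − 15991·14969
So 14969·(-15991) ≡ 1 (mod 40848), hence d ≡ -15991 ≡ 24857 (mod 40848).

24857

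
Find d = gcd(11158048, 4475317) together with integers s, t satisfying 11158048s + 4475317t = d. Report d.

11

Repeated division:
11158048 = 2×4475317 + 2207414
4475317 = 2×2207414 + 60489
2207414 = 36×60489 + 29810
60489 = 2×29810 + 869
29810 = 34×869 + 264
869 = 3×264 + 77
264 = 3×77 + 33
77 = 2×33 + 11
33 = 3×11 + 0
gcd(11158048, 4475317) = 11.
Express as a combination:
11 = 77 − 2·33
11 = −2·264 + 7·77
11 = 7·869 − 23·264
11 = −23·29810 + 789·869
11 = 789·60489 − 1601·29810
11 = −1601·2207414 + 58425·60489
11 = 58425·4475317 − 118451·2207414
11 = −118451·11158048 + 295327·4475317
So 11 = (-118451)·11158048 + (295327)·4475317.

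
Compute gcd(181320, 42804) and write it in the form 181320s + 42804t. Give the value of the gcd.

Repeated division:
181320 = 4*42804 + 10104
42804 = 4*10104 + 2388
10104 = 4*2388 + 552
2388 = 4*552 + 180
552 = 3*180 + 12
180 = 15*12 + 0
gcd(181320, 42804) = 12.
Express as a combination:
12 = 552 − 3·180
12 = −3·2388 + 13·552
12 = 13·10104 − 55·2388
12 = −55·42804 + 233·10104
12 = 233·181320 − 987·42804
So 12 = (233)·181320 + (-987)·42804.

12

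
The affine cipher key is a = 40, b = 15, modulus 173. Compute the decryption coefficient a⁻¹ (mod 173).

13

gcd(173, 40) by repeated division:
173 = 4*40 + 13
40 = 3*13 + 1
13 = 13*1 + 0
The gcd is 1. Working backward:
1 = 40 − 3·13
1 = −3·173 + 13·40
So 40·13 ≡ 1 (mod 173).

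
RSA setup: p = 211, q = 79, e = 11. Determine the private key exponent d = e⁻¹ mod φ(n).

φ(n) = (p−1)(q−1) = 210·78 = 16380.
Need d with 11·d ≡ 1 (mod 16380). Apply the extended Euclidean algorithm:
16380 = 1489·11 + 1
11 = 11·1 + 0
Back-substitute:
1 = 16380 − 1489·11
So 11·(-1489) ≡ 1 (mod 16380), hence d ≡ -1489 ≡ 14891 (mod 16380).

14891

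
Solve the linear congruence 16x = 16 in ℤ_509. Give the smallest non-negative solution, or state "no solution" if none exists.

1

First find gcd(16, 509):
509 = 31*16 + 13
16 = 1*13 + 3
13 = 4*3 + 1
3 = 3*1 + 0
gcd = 1, so a unique solution mod 509 exists.
Back-substitute for the Bézout coefficients:
1 = 13 − 4·3
1 = −4·16 + 5·13
1 = 5·509 − 159·16
So 16·(-159) ≡ 1 (mod 509), giving 16⁻¹ ≡ 350.
x ≡ 16⁻¹·16 ≡ 350·16 ≡ 1 (mod 509).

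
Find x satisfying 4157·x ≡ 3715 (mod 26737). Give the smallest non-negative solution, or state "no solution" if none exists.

First find gcd(4157, 26737):
26737 = 6·4157 + 1795
4157 = 2·1795 + 567
1795 = 3·567 + 94
567 = 6·94 + 3
94 = 31·3 + 1
3 = 3·1 + 0
gcd = 1, so a unique solution mod 26737 exists.
Back-substitute for the Bézout coefficients:
1 = 94 − 31·3
1 = −31·567 + 187·94
1 = 187·1795 − 592·567
1 = −592·4157 + 1371·1795
1 = 1371·26737 − 8818·4157
So 4157·(-8818) ≡ 1 (mod 26737), giving 4157⁻¹ ≡ 17919.
x ≡ 4157⁻¹·3715 ≡ 17919·3715 ≡ 20692 (mod 26737).

20692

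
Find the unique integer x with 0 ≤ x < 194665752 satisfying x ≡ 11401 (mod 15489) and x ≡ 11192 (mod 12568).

Write x = 11401 + 15489·k. Then 15489·k ≡ 11192 − 11401 ≡ 12359 (mod 12568).
Need 15489⁻¹ mod 12568. Extended Euclid on (12568, 2921):
12568 = 4*2921 + 884
2921 = 3*884 + 269
884 = 3*269 + 77
269 = 3*77 + 38
77 = 2*38 + 1
38 = 38*1 + 0
Back-substitute:
1 = 77 − 2·38
1 = −2·269 + 7·77
1 = 7·884 − 23·269
1 = −23·2921 + 76·884
1 = 76·12568 − 327·2921
15489⁻¹ ≡ 12241 (mod 12568), so k ≡ 12241·12359 ≡ 5503 (mod 12568).
x = 11401 + 15489·5503 = 85247368.

85247368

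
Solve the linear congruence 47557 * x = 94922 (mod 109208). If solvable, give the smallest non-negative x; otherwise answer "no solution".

8138

First find gcd(47557, 109208):
109208 = 2*47557 + 14094
47557 = 3*14094 + 5275
14094 = 2*5275 + 3544
5275 = 1*3544 + 1731
3544 = 2*1731 + 82
1731 = 21*82 + 9
82 = 9*9 + 1
9 = 9*1 + 0
gcd = 1, so a unique solution mod 109208 exists.
Back-substitute for the Bézout coefficients:
1 = 82 − 9·9
1 = −9·1731 + 190·82
1 = 190·3544 − 389·1731
1 = −389·5275 + 579·3544
1 = 579·14094 − 1547·5275
1 = −1547·47557 + 5220·14094
1 = 5220·109208 − 11987·47557
So 47557·(-11987) ≡ 1 (mod 109208), giving 47557⁻¹ ≡ 97221.
x ≡ 47557⁻¹·94922 ≡ 97221·94922 ≡ 8138 (mod 109208).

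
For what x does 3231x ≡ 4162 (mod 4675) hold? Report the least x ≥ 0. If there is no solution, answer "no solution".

First find gcd(3231, 4675):
4675 = 1×3231 + 1444
3231 = 2×1444 + 343
1444 = 4×343 + 72
343 = 4×72 + 55
72 = 1×55 + 17
55 = 3×17 + 4
17 = 4×4 + 1
4 = 4×1 + 0
gcd = 1, so a unique solution mod 4675 exists.
Back-substitute for the Bézout coefficients:
1 = 17 − 4·4
1 = −4·55 + 13·17
1 = 13·72 − 17·55
1 = −17·343 + 81·72
1 = 81·1444 − 341·343
1 = −341·3231 + 763·1444
1 = 763·4675 − 1104·3231
So 3231·(-1104) ≡ 1 (mod 4675), giving 3231⁻¹ ≡ 3571.
x ≡ 3231⁻¹·4162 ≡ 3571·4162 ≡ 677 (mod 4675).

677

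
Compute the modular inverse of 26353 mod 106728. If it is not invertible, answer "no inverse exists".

Extended Euclidean algorithm:
106728 = 4×26353 + 1316
26353 = 20×1316 + 33
1316 = 39×33 + 29
33 = 1×29 + 4
29 = 7×4 + 1
4 = 4×1 + 0
gcd = 1, so the inverse exists. Back-substitute:
1 = 29 − 7·4
1 = −7·33 + 8·29
1 = 8·1316 − 319·33
1 = −319·26353 + 6388·1316
1 = 6388·106728 − 25871·26353
Hence 26353⁻¹ ≡ -25871 ≡ 80857 (mod 106728).

80857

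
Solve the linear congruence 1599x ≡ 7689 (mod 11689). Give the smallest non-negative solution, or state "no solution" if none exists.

First find gcd(1599, 11689):
11689 = 7·1599 + 496
1599 = 3·496 + 111
496 = 4·111 + 52
111 = 2·52 + 7
52 = 7·7 + 3
7 = 2·3 + 1
3 = 3·1 + 0
gcd = 1, so a unique solution mod 11689 exists.
Back-substitute for the Bézout coefficients:
1 = 7 − 2·3
1 = −2·52 + 15·7
1 = 15·111 − 32·52
1 = −32·496 + 143·111
1 = 143·1599 − 461·496
1 = −461·11689 + 3370·1599
So 1599·(3370) ≡ 1 (mod 11689), giving 1599⁻¹ ≡ 3370.
x ≡ 1599⁻¹·7689 ≡ 3370·7689 ≡ 9106 (mod 11689).

9106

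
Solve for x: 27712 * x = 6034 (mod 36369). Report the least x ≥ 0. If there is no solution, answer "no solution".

First find gcd(27712, 36369):
36369 = 1*27712 + 8657
27712 = 3*8657 + 1741
8657 = 4*1741 + 1693
1741 = 1*1693 + 48
1693 = 35*48 + 13
48 = 3*13 + 9
13 = 1*9 + 4
9 = 2*4 + 1
4 = 4*1 + 0
gcd = 1, so a unique solution mod 36369 exists.
Back-substitute for the Bézout coefficients:
1 = 9 − 2·4
1 = −2·13 + 3·9
1 = 3·48 − 11·13
1 = −11·1693 + 388·48
1 = 388·1741 − 399·1693
1 = −399·8657 + 1984·1741
1 = 1984·27712 − 6351·8657
1 = −6351·36369 + 8335·27712
So 27712·(8335) ≡ 1 (mod 36369), giving 27712⁻¹ ≡ 8335.
x ≡ 27712⁻¹·6034 ≡ 8335·6034 ≡ 31432 (mod 36369).

31432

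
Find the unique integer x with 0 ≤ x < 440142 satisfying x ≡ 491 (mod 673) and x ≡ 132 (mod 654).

312090

Write x = 491 + 673·k. Then 673·k ≡ 132 − 491 ≡ 295 (mod 654).
Need 673⁻¹ mod 654. Extended Euclid on (654, 19):
654 = 34*19 + 8
19 = 2*8 + 3
8 = 2*3 + 2
3 = 1*2 + 1
2 = 2*1 + 0
Back-substitute:
1 = 3 − 2
1 = −8 + 3·3
1 = 3·19 − 7·8
1 = −7·654 + 241·19
673⁻¹ ≡ 241 (mod 654), so k ≡ 241·295 ≡ 463 (mod 654).
x = 491 + 673·463 = 312090.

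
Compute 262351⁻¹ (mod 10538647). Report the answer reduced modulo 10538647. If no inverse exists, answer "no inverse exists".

5664697

Run Euclid on (10538647, 262351):
10538647 = 40·262351 + 44607
262351 = 5·44607 + 39316
44607 = 1·39316 + 5291
39316 = 7·5291 + 2279
5291 = 2·2279 + 733
2279 = 3·733 + 80
733 = 9·80 + 13
80 = 6·13 + 2
13 = 6·2 + 1
2 = 2·1 + 0
gcd = 1, so the inverse exists. Back-substitute:
1 = 13 − 6·2
1 = −6·80 + 37·13
1 = 37·733 − 339·80
1 = −339·2279 + 1054·733
1 = 1054·5291 − 2447·2279
1 = −2447·39316 + 18183·5291
1 = 18183·44607 − 20630·39316
1 = −20630·262351 + 121333·44607
1 = 121333·10538647 − 4873950·262351
So 262351·(-4873950) ≡ 1 (mod 10538647), and -4873950 ≡ 5664697 (mod 10538647).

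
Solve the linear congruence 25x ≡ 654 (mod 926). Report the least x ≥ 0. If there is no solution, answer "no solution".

804

First find gcd(25, 926):
926 = 37×25 + 1
25 = 25×1 + 0
gcd = 1, so a unique solution mod 926 exists.
Back-substitute for the Bézout coefficients:
1 = 926 − 37·25
So 25·(-37) ≡ 1 (mod 926), giving 25⁻¹ ≡ 889.
x ≡ 25⁻¹·654 ≡ 889·654 ≡ 804 (mod 926).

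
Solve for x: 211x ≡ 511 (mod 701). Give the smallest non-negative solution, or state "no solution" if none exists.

29

First find gcd(211, 701):
701 = 3*211 + 68
211 = 3*68 + 7
68 = 9*7 + 5
7 = 1*5 + 2
5 = 2*2 + 1
2 = 2*1 + 0
gcd = 1, so a unique solution mod 701 exists.
Back-substitute for the Bézout coefficients:
1 = 5 − 2·2
1 = −2·7 + 3·5
1 = 3·68 − 29·7
1 = −29·211 + 90·68
1 = 90·701 − 299·211
So 211·(-299) ≡ 1 (mod 701), giving 211⁻¹ ≡ 402.
x ≡ 211⁻¹·511 ≡ 402·511 ≡ 29 (mod 701).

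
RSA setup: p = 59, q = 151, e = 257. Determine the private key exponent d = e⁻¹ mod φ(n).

3893

φ(n) = (p−1)(q−1) = 58·150 = 8700.
Need d with 257·d ≡ 1 (mod 8700). Apply the extended Euclidean algorithm:
8700 = 33×257 + 219
257 = 1×219 + 38
219 = 5×38 + 29
38 = 1×29 + 9
29 = 3×9 + 2
9 = 4×2 + 1
2 = 2×1 + 0
Back-substitute:
1 = 9 − 4·2
1 = −4·29 + 13·9
1 = 13·38 − 17·29
1 = −17·219 + 98·38
1 = 98·257 − 115·219
1 = −115·8700 + 3893·257
So 257·3893 ≡ 1 (mod 8700), hence d = 3893.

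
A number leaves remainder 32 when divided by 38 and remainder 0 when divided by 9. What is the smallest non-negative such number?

108

Write x = 32 + 38·k. Then 38·k ≡ 0 − 32 ≡ 4 (mod 9).
Need 38⁻¹ mod 9. Extended Euclid on (9, 2):
9 = 4*2 + 1
2 = 2*1 + 0
Back-substitute:
1 = 9 − 4·2
38⁻¹ ≡ 5 (mod 9), so k ≡ 5·4 ≡ 2 (mod 9).
x = 32 + 38·2 = 108.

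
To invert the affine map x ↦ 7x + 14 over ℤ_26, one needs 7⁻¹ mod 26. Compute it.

15

gcd(26, 7) by repeated division:
26 = 3*7 + 5
7 = 1*5 + 2
5 = 2*2 + 1
2 = 2*1 + 0
The gcd is 1. Working backward:
1 = 5 − 2·2
1 = −2·7 + 3·5
1 = 3·26 − 11·7
Thus 7·(-11) ≡ 1 (mod 26); reducing, -11 mod 26 = 15.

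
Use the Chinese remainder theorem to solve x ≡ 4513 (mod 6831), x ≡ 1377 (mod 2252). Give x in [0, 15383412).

13666513

Write x = 4513 + 6831·k. Then 6831·k ≡ 1377 − 4513 ≡ 1368 (mod 2252).
Need 6831⁻¹ mod 2252. Extended Euclid on (2252, 75):
2252 = 30×75 + 2
75 = 37×2 + 1
2 = 2×1 + 0
Back-substitute:
1 = 75 − 37·2
1 = −37·2252 + 1111·75
6831⁻¹ ≡ 1111 (mod 2252), so k ≡ 1111·1368 ≡ 2000 (mod 2252).
x = 4513 + 6831·2000 = 13666513.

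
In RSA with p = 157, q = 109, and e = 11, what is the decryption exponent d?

4595

φ(n) = (p−1)(q−1) = 156·108 = 16848.
Need d with 11·d ≡ 1 (mod 16848). Apply the extended Euclidean algorithm:
16848 = 1531*11 + 7
11 = 1*7 + 4
7 = 1*4 + 3
4 = 1*3 + 1
3 = 3*1 + 0
Back-substitute:
1 = 4 − 3
1 = −7 + 2·4
1 = 2·11 − 3·7
1 = −3·16848 + 4595·11
So 11·4595 ≡ 1 (mod 16848), hence d = 4595.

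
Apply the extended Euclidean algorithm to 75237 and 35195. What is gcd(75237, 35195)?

Apply Euclid's algorithm to 75237 and 35195:
75237 = 2·35195 + 4847
35195 = 7·4847 + 1266
4847 = 3·1266 + 1049
1266 = 1·1049 + 217
1049 = 4·217 + 181
217 = 1·181 + 36
181 = 5·36 + 1
36 = 36·1 + 0
gcd(75237, 35195) = 1.
Back-substituting:
1 = 181 − 5·36
1 = −5·217 + 6·181
1 = 6·1049 − 29·217
1 = −29·1266 + 35·1049
1 = 35·4847 − 134·1266
1 = −134·35195 + 973·4847
1 = 973·75237 − 2080·35195
So 1 = (973)·75237 + (-2080)·35195.

1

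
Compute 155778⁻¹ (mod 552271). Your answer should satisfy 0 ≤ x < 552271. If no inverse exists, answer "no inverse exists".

422235

Extended Euclidean algorithm:
552271 = 3·155778 + 84937
155778 = 1·84937 + 70841
84937 = 1·70841 + 14096
70841 = 5·14096 + 361
14096 = 39·361 + 17
361 = 21·17 + 4
17 = 4·4 + 1
4 = 4·1 + 0
The gcd is 1. Working backward:
1 = 17 − 4·4
1 = −4·361 + 85·17
1 = 85·14096 − 3319·361
1 = −3319·70841 + 16680·14096
1 = 16680·84937 − 19999·70841
1 = −19999·155778 + 36679·84937
1 = 36679·552271 − 130036·155778
Thus 155778·(-130036) ≡ 1 (mod 552271); reducing, -130036 mod 552271 = 422235.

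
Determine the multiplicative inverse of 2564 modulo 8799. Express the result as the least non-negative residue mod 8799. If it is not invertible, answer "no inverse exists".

7718

Apply the Euclidean algorithm to 8799 and 2564:
8799 = 3*2564 + 1107
2564 = 2*1107 + 350
1107 = 3*350 + 57
350 = 6*57 + 8
57 = 7*8 + 1
8 = 8*1 + 0
The gcd is 1. Working backward:
1 = 57 − 7·8
1 = −7·350 + 43·57
1 = 43·1107 − 136·350
1 = −136·2564 + 315·1107
1 = 315·8799 − 1081·2564
Thus 2564·(-1081) ≡ 1 (mod 8799); reducing, -1081 mod 8799 = 7718.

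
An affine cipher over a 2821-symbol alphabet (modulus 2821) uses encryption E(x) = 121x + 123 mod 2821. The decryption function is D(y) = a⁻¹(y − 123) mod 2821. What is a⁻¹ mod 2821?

Apply the Euclidean algorithm to 2821 and 121:
2821 = 23·121 + 38
121 = 3·38 + 7
38 = 5·7 + 3
7 = 2·3 + 1
3 = 3·1 + 0
The gcd is 1. Working backward:
1 = 7 − 2·3
1 = −2·38 + 11·7
1 = 11·121 − 35·38
1 = −35·2821 + 816·121
So 121·816 ≡ 1 (mod 2821).

816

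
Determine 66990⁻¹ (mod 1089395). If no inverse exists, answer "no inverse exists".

Euclidean algorithm on 1089395, 66990:
1089395 = 16×66990 + 17555
66990 = 3×17555 + 14325
17555 = 1×14325 + 3230
14325 = 4×3230 + 1405
3230 = 2×1405 + 420
1405 = 3×420 + 145
420 = 2×145 + 130
145 = 1×130 + 15
130 = 8×15 + 10
15 = 1×10 + 5
10 = 2×5 + 0
The gcd is 5, not 1, hence no inverse exists.

no inverse exists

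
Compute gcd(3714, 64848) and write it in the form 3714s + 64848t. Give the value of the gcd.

Repeated division:
64848 = 17·3714 + 1710
3714 = 2·1710 + 294
1710 = 5·294 + 240
294 = 1·240 + 54
240 = 4·54 + 24
54 = 2·24 + 6
24 = 4·6 + 0
gcd(3714, 64848) = 6.
Working backward:
6 = 54 − 2·24
6 = −2·240 + 9·54
6 = 9·294 − 11·240
6 = −11·1710 + 64·294
6 = 64·3714 − 139·1710
6 = −139·64848 + 2427·3714
So 6 = (-139)·64848 + (2427)·3714.

6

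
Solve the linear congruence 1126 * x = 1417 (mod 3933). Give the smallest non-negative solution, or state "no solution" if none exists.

First find gcd(1126, 3933):
3933 = 3×1126 + 555
1126 = 2×555 + 16
555 = 34×16 + 11
16 = 1×11 + 5
11 = 2×5 + 1
5 = 5×1 + 0
gcd = 1, so a unique solution mod 3933 exists.
Back-substitute for the Bézout coefficients:
1 = 11 − 2·5
1 = −2·16 + 3·11
1 = 3·555 − 104·16
1 = −104·1126 + 211·555
1 = 211·3933 − 737·1126
So 1126·(-737) ≡ 1 (mod 3933), giving 1126⁻¹ ≡ 3196.
x ≡ 1126⁻¹·1417 ≡ 3196·1417 ≡ 1849 (mod 3933).

1849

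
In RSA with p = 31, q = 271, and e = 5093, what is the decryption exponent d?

2357

φ(n) = (p−1)(q−1) = 30·270 = 8100.
Need d with 5093·d ≡ 1 (mod 8100). Apply the extended Euclidean algorithm:
8100 = 1×5093 + 3007
5093 = 1×3007 + 2086
3007 = 1×2086 + 921
2086 = 2×921 + 244
921 = 3×244 + 189
244 = 1×189 + 55
189 = 3×55 + 24
55 = 2×24 + 7
24 = 3×7 + 3
7 = 2×3 + 1
3 = 3×1 + 0
Back-substitute:
1 = 7 − 2·3
1 = −2·24 + 7·7
1 = 7·55 − 16·24
1 = −16·189 + 55·55
1 = 55·244 − 71·189
1 = −71·921 + 268·244
1 = 268·2086 − 607·921
1 = −607·3007 + 875·2086
1 = 875·5093 − 1482·3007
1 = −1482·8100 + 2357·5093
So 5093·2357 ≡ 1 (mod 8100), hence d = 2357.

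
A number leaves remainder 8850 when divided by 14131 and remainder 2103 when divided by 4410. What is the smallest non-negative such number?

Write x = 8850 + 14131·k. Then 14131·k ≡ 2103 − 8850 ≡ 2073 (mod 4410).
Need 14131⁻¹ mod 4410. Extended Euclid on (4410, 901):
4410 = 4·901 + 806
901 = 1·806 + 95
806 = 8·95 + 46
95 = 2·46 + 3
46 = 15·3 + 1
3 = 3·1 + 0
Back-substitute:
1 = 46 − 15·3
1 = −15·95 + 31·46
1 = 31·806 − 263·95
1 = −263·901 + 294·806
1 = 294·4410 − 1439·901
14131⁻¹ ≡ 2971 (mod 4410), so k ≡ 2971·2073 ≡ 2523 (mod 4410).
x = 8850 + 14131·2523 = 35661363.

35661363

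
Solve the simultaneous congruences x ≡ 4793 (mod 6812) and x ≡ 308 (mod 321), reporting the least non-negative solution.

2007521

Write x = 4793 + 6812·k. Then 6812·k ≡ 308 − 4793 ≡ 9 (mod 321).
Need 6812⁻¹ mod 321. Extended Euclid on (321, 71):
321 = 4×71 + 37
71 = 1×37 + 34
37 = 1×34 + 3
34 = 11×3 + 1
3 = 3×1 + 0
Back-substitute:
1 = 34 − 11·3
1 = −11·37 + 12·34
1 = 12·71 − 23·37
1 = −23·321 + 104·71
6812⁻¹ ≡ 104 (mod 321), so k ≡ 104·9 ≡ 294 (mod 321).
x = 4793 + 6812·294 = 2007521.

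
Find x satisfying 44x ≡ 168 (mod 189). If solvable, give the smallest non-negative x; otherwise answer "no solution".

First find gcd(44, 189):
189 = 4·44 + 13
44 = 3·13 + 5
13 = 2·5 + 3
5 = 1·3 + 2
3 = 1·2 + 1
2 = 2·1 + 0
gcd = 1, so a unique solution mod 189 exists.
Back-substitute for the Bézout coefficients:
1 = 3 − 2
1 = −5 + 2·3
1 = 2·13 − 5·5
1 = −5·44 + 17·13
1 = 17·189 − 73·44
So 44·(-73) ≡ 1 (mod 189), giving 44⁻¹ ≡ 116.
x ≡ 44⁻¹·168 ≡ 116·168 ≡ 21 (mod 189).

21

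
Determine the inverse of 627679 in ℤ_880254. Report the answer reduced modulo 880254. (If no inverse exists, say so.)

Extended Euclidean algorithm:
880254 = 1*627679 + 252575
627679 = 2*252575 + 122529
252575 = 2*122529 + 7517
122529 = 16*7517 + 2257
7517 = 3*2257 + 746
2257 = 3*746 + 19
746 = 39*19 + 5
19 = 3*5 + 4
5 = 1*4 + 1
4 = 4*1 + 0
Since gcd(627679, 880254) = 1, back-substitute to write 1 as a combination:
1 = 5 − 4
1 = −19 + 4·5
1 = 4·746 − 157·19
1 = −157·2257 + 475·746
1 = 475·7517 − 1582·2257
1 = −1582·122529 + 25787·7517
1 = 25787·252575 − 53156·122529
1 = −53156·627679 + 132099·252575
1 = 132099·880254 − 185255·627679
Hence 627679⁻¹ ≡ -185255 ≡ 694999 (mod 880254).

694999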